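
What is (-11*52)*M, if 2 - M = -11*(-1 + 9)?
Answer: -51480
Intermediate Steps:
M = 90 (M = 2 - (-11)*(-1 + 9) = 2 - (-11)*8 = 2 - 1*(-88) = 2 + 88 = 90)
(-11*52)*M = -11*52*90 = -572*90 = -51480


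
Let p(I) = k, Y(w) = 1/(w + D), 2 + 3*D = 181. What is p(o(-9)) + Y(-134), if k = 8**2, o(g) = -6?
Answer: 14269/223 ≈ 63.987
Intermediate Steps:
D = 179/3 (D = -2/3 + (1/3)*181 = -2/3 + 181/3 = 179/3 ≈ 59.667)
Y(w) = 1/(179/3 + w) (Y(w) = 1/(w + 179/3) = 1/(179/3 + w))
k = 64
p(I) = 64
p(o(-9)) + Y(-134) = 64 + 3/(179 + 3*(-134)) = 64 + 3/(179 - 402) = 64 + 3/(-223) = 64 + 3*(-1/223) = 64 - 3/223 = 14269/223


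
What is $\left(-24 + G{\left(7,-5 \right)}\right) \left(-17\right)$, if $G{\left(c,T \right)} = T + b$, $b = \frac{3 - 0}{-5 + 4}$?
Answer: $544$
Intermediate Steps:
$b = -3$ ($b = \frac{3 + 0}{-1} = 3 \left(-1\right) = -3$)
$G{\left(c,T \right)} = -3 + T$ ($G{\left(c,T \right)} = T - 3 = -3 + T$)
$\left(-24 + G{\left(7,-5 \right)}\right) \left(-17\right) = \left(-24 - 8\right) \left(-17\right) = \left(-32\right) \left(-17\right) = 544$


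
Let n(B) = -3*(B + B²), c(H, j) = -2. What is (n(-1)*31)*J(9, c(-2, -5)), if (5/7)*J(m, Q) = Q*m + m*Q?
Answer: 0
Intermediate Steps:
n(B) = -3*B - 3*B²
J(m, Q) = 14*Q*m/5 (J(m, Q) = 7*(Q*m + m*Q)/5 = 7*(Q*m + Q*m)/5 = 7*(2*Q*m)/5 = 14*Q*m/5)
(n(-1)*31)*J(9, c(-2, -5)) = (-3*(-1)*(1 - 1)*31)*((14/5)*(-2)*9) = (-3*(-1)*0*31)*(-252/5) = (0*31)*(-252/5) = 0*(-252/5) = 0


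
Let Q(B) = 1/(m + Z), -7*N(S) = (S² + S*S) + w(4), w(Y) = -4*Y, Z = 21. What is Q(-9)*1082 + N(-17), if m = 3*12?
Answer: -24460/399 ≈ -61.303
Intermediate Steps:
m = 36
N(S) = 16/7 - 2*S²/7 (N(S) = -((S² + S*S) - 4*4)/7 = -((S² + S²) - 16)/7 = -(2*S² - 16)/7 = -(-16 + 2*S²)/7 = 16/7 - 2*S²/7)
Q(B) = 1/57 (Q(B) = 1/(36 + 21) = 1/57)
Q(-9)*1082 + N(-17) = (1/57)*1082 + (16/7 - 2/7*(-17)²) = 1082/57 + (16/7 - 2/7*289) = 1082/57 + (16/7 - 578/7) = 1082/57 - 562/7 = -24460/399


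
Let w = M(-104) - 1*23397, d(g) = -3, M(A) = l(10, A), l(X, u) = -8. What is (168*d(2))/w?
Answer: 504/23405 ≈ 0.021534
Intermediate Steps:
M(A) = -8
w = -23405 (w = -8 - 1*23397 = -8 - 23397 = -23405)
(168*d(2))/w = (168*(-3))/(-23405) = -504*(-1/23405) = 504/23405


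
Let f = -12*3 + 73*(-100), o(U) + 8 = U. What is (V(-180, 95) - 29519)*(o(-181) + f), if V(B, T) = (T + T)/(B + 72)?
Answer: 11995760525/54 ≈ 2.2214e+8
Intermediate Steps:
o(U) = -8 + U
V(B, T) = 2*T/(72 + B) (V(B, T) = (2*T)/(72 + B) = 2*T/(72 + B))
f = -7336 (f = -36 - 7300 = -7336)
(V(-180, 95) - 29519)*(o(-181) + f) = (2*95/(72 - 180) - 29519)*((-8 - 181) - 7336) = (2*95/(-108) - 29519)*(-189 - 7336) = (2*95*(-1/108) - 29519)*(-7525) = (-95/54 - 29519)*(-7525) = -1594121/54*(-7525) = 11995760525/54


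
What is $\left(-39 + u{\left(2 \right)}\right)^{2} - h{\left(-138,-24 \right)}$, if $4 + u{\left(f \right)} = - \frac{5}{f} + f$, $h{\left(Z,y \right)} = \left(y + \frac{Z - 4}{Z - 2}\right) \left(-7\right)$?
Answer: $\frac{34627}{20} \approx 1731.3$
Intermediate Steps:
$h{\left(Z,y \right)} = - 7 y - \frac{7 \left(-4 + Z\right)}{-2 + Z}$ ($h{\left(Z,y \right)} = \left(y + \frac{-4 + Z}{-2 + Z}\right) \left(-7\right) = - 7 y - \frac{7 \left(-4 + Z\right)}{-2 + Z}$)
$u{\left(f \right)} = -4 + f - \frac{5}{f}$ ($u{\left(f \right)} = -4 + \left(- \frac{5}{f} + f\right) = -4 + \left(f - \frac{5}{f}\right) = -4 + f - \frac{5}{f}$)
$\left(-39 + u{\left(2 \right)}\right)^{2} - h{\left(-138,-24 \right)} = \left(-39 - \left(2 + \frac{5}{2}\right)\right)^{2} - \frac{7 \left(4 - -138 + 2 \left(-24\right) - \left(-138\right) \left(-24\right)\right)}{-2 - 138} = \left(-39 - \frac{9}{2}\right)^{2} - \frac{7 \left(4 + 138 - 48 - 3312\right)}{-140} = \left(-39 - \frac{9}{2}\right)^{2} - 7 \left(- \frac{1}{140}\right) \left(-3218\right) = \left(-39 - \frac{9}{2}\right)^{2} - \frac{1609}{10} = \left(- \frac{87}{2}\right)^{2} - \frac{1609}{10} = \frac{7569}{4} - \frac{1609}{10} = \frac{34627}{20}$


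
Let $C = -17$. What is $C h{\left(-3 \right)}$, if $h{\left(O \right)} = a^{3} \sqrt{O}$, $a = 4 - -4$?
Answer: $- 8704 i \sqrt{3} \approx - 15076.0 i$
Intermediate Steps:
$a = 8$ ($a = 4 + 4 = 8$)
$h{\left(O \right)} = 512 \sqrt{O}$ ($h{\left(O \right)} = 8^{3} \sqrt{O} = 512 \sqrt{O}$)
$C h{\left(-3 \right)} = - 17 \cdot 512 \sqrt{-3} = - 17 \cdot 512 i \sqrt{3} = - 8704 i \sqrt{3}$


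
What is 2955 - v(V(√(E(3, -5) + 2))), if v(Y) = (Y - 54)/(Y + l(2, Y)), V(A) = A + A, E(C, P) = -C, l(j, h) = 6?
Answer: 2963 - 3*I ≈ 2963.0 - 3.0*I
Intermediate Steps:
V(A) = 2*A
v(Y) = (-54 + Y)/(6 + Y) (v(Y) = (Y - 54)/(Y + 6) = (-54 + Y)/(6 + Y))
2955 - v(V(√(E(3, -5) + 2))) = 2955 - (-54 + 2*√(-1*3 + 2))/(6 + 2*√(-1*3 + 2)) = 2955 - (-54 + 2*√(-3 + 2))/(6 + 2*√(-3 + 2)) = 2955 - (-54 + 2*√(-1))/(6 + 2*√(-1)) = 2955 - (-54 + 2*I)/(6 + 2*I) = 2955 - (6 - 2*I)/40*(-54 + 2*I) = 2955 - (-54 + 2*I)*(6 - 2*I)/40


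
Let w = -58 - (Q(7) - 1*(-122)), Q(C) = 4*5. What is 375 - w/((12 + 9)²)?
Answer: 165575/441 ≈ 375.45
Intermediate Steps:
Q(C) = 20
w = -200 (w = -58 - (20 - 1*(-122)) = -58 - (20 + 122) = -58 - 1*142 = -58 - 142 = -200)
375 - w/((12 + 9)²) = 375 - (-200)/((12 + 9)²) = 375 - (-200)/(21²) = 375 - (-200)/441 = 375 - 1*(-200/441) = 375 + 200/441 = 165575/441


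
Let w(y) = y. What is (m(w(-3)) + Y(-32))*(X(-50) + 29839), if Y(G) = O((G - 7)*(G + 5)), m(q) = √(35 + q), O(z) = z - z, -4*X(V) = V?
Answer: 119406*√2 ≈ 1.6887e+5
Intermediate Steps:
X(V) = -V/4
O(z) = 0
Y(G) = 0
(m(w(-3)) + Y(-32))*(X(-50) + 29839) = (√(35 - 3) + 0)*(-¼*(-50) + 29839) = (√32 + 0)*(25/2 + 29839) = (4*√2 + 0)*(59703/2) = (4*√2)*(59703/2) = 119406*√2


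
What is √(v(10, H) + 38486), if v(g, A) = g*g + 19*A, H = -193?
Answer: √34919 ≈ 186.87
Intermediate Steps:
v(g, A) = g² + 19*A
√(v(10, H) + 38486) = √((10² + 19*(-193)) + 38486) = √((100 - 3667) + 38486) = √(-3567 + 38486) = √34919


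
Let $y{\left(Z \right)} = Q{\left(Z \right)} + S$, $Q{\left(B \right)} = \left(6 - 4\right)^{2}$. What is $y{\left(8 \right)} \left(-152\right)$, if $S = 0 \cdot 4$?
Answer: $-608$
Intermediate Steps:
$S = 0$
$Q{\left(B \right)} = 4$ ($Q{\left(B \right)} = 2^{2} = 4$)
$y{\left(Z \right)} = 4$ ($y{\left(Z \right)} = 4 + 0 = 4$)
$y{\left(8 \right)} \left(-152\right) = 4 \left(-152\right) = -608$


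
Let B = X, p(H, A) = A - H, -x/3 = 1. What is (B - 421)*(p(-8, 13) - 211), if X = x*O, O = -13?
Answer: 72580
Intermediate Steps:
x = -3 (x = -3*1 = -3)
X = 39 (X = -3*(-13) = 39)
B = 39
(B - 421)*(p(-8, 13) - 211) = (39 - 421)*((13 - 1*(-8)) - 211) = -382*((13 + 8) - 211) = -382*(21 - 211) = -382*(-190) = 72580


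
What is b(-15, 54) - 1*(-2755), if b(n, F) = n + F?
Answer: 2794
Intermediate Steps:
b(n, F) = F + n
b(-15, 54) - 1*(-2755) = (54 - 15) - 1*(-2755) = 39 + 2755 = 2794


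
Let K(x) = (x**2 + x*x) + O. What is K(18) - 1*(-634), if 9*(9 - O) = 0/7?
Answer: 1291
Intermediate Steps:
O = 9 (O = 9 - 0/7 = 9 - 1/9*0 = 9 + 0 = 9)
K(x) = 9 + 2*x**2 (K(x) = (x**2 + x*x) + 9 = (x**2 + x**2) + 9 = 2*x**2 + 9 = 9 + 2*x**2)
K(18) - 1*(-634) = (9 + 2*18**2) - 1*(-634) = (9 + 2*324) + 634 = (9 + 648) + 634 = 657 + 634 = 1291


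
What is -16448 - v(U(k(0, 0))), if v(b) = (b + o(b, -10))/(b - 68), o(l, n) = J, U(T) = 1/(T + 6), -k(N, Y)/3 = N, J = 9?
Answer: -608571/37 ≈ -16448.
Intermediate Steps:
k(N, Y) = -3*N
U(T) = 1/(6 + T)
o(l, n) = 9
v(b) = (9 + b)/(-68 + b) (v(b) = (b + 9)/(b - 68) = (9 + b)/(-68 + b))
-16448 - v(U(k(0, 0))) = -16448 - (9 + 1/(6 - 3*0))/(-68 + 1/(6 - 3*0)) = -16448 - (9 + 1/(6 + 0))/(-68 + 1/(6 + 0)) = -16448 - (9 + 1/6)/(-68 + 1/6) = -16448 - (9 + ⅙)/(-68 + ⅙) = -16448 - 55/((-407/6)*6) = -16448 - (-6)*55/(407*6) = -16448 - 1*(-5/37) = -16448 + 5/37 = -608571/37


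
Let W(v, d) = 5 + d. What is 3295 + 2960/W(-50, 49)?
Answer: 90445/27 ≈ 3349.8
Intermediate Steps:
3295 + 2960/W(-50, 49) = 3295 + 2960/(5 + 49) = 3295 + 2960/54 = 3295 + 2960*(1/54) = 3295 + 1480/27 = 90445/27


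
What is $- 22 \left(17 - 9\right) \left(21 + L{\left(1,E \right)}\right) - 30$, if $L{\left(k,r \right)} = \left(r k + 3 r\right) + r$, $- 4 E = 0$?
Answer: $-3726$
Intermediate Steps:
$E = 0$ ($E = \left(- \frac{1}{4}\right) 0 = 0$)
$L{\left(k,r \right)} = 4 r + k r$ ($L{\left(k,r \right)} = \left(k r + 3 r\right) + r = \left(3 r + k r\right) + r = 4 r + k r$)
$- 22 \left(17 - 9\right) \left(21 + L{\left(1,E \right)}\right) - 30 = - 22 \left(17 - 9\right) \left(21 + 0 \left(4 + 1\right)\right) - 30 = - 22 \cdot 8 \left(21 + 0 \cdot 5\right) - 30 = - 22 \cdot 8 \left(21 + 0\right) - 30 = - 22 \cdot 8 \cdot 21 - 30 = \left(-22\right) 168 - 30 = -3696 - 30 = -3726$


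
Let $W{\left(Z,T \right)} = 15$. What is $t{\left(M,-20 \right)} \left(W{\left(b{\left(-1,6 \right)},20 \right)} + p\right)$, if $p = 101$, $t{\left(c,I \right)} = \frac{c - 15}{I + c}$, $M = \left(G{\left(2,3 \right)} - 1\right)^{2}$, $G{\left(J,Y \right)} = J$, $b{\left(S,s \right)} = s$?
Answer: $\frac{1624}{19} \approx 85.474$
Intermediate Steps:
$M = 1$ ($M = \left(2 - 1\right)^{2} = 1^{2} = 1$)
$t{\left(c,I \right)} = \frac{-15 + c}{I + c}$
$t{\left(M,-20 \right)} \left(W{\left(b{\left(-1,6 \right)},20 \right)} + p\right) = \frac{-15 + 1}{-20 + 1} \left(15 + 101\right) = \frac{1}{-19} \left(-14\right) 116 = \left(- \frac{1}{19}\right) \left(-14\right) 116 = \frac{14}{19} \cdot 116 = \frac{1624}{19}$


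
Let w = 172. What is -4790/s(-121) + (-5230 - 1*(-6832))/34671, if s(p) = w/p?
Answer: 3349206739/993902 ≈ 3369.8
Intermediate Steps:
s(p) = 172/p
-4790/s(-121) + (-5230 - 1*(-6832))/34671 = -4790/(172/(-121)) + (-5230 - 1*(-6832))/34671 = -4790/(172*(-1/121)) + (-5230 + 6832)*(1/34671) = -4790/(-172/121) + 1602*(1/34671) = -4790*(-121/172) + 534/11557 = 289795/86 + 534/11557 = 3349206739/993902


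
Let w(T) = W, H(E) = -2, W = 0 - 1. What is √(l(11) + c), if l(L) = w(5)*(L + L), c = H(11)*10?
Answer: I*√42 ≈ 6.4807*I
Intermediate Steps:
W = -1
w(T) = -1
c = -20 (c = -2*10 = -20)
l(L) = -2*L (l(L) = -(L + L) = -2*L)
√(l(11) + c) = √(-2*11 - 20) = √(-22 - 20) = √(-42) = I*√42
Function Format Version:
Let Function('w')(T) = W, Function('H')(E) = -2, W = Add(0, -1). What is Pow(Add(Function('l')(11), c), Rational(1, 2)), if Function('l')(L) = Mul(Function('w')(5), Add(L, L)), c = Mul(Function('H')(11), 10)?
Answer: Mul(I, Pow(42, Rational(1, 2))) ≈ Mul(6.4807, I)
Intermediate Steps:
W = -1
Function('w')(T) = -1
c = -20 (c = Mul(-2, 10) = -20)
Function('l')(L) = Mul(-2, L) (Function('l')(L) = Mul(-1, Add(L, L)) = Mul(-1, Mul(2, L)) = Mul(-2, L))
Pow(Add(Function('l')(11), c), Rational(1, 2)) = Pow(Add(Mul(-2, 11), -20), Rational(1, 2)) = Pow(Add(-22, -20), Rational(1, 2)) = Pow(-42, Rational(1, 2)) = Mul(I, Pow(42, Rational(1, 2)))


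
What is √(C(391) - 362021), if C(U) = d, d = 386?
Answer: I*√361635 ≈ 601.36*I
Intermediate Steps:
C(U) = 386
√(C(391) - 362021) = √(386 - 362021) = √(-361635) = I*√361635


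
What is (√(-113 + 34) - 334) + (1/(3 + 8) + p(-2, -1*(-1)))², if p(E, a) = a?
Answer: -40270/121 + I*√79 ≈ -332.81 + 8.8882*I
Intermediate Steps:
(√(-113 + 34) - 334) + (1/(3 + 8) + p(-2, -1*(-1)))² = (√(-113 + 34) - 334) + (1/(3 + 8) - 1*(-1))² = (√(-79) - 334) + (1/11 + 1)² = (I*√79 - 334) + (1/11 + 1)² = (-334 + I*√79) + (12/11)² = (-334 + I*√79) + 144/121 = -40270/121 + I*√79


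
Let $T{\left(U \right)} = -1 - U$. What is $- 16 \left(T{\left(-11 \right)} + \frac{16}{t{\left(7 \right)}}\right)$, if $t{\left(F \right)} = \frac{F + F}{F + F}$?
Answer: $-416$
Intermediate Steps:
$t{\left(F \right)} = 1$ ($t{\left(F \right)} = \frac{2 F}{2 F} = 2 F \frac{1}{2 F} = 1$)
$- 16 \left(T{\left(-11 \right)} + \frac{16}{t{\left(7 \right)}}\right) = - 16 \left(\left(-1 - -11\right) + \frac{16}{1}\right) = - 16 \left(\left(-1 + 11\right) + 16 \cdot 1\right) = - 16 \left(10 + 16\right) = \left(-16\right) 26 = -416$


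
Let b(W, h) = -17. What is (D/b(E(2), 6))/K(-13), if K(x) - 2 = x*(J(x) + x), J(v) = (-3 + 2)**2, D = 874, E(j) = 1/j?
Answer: -437/1343 ≈ -0.32539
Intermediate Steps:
J(v) = 1 (J(v) = (-1)**2 = 1)
K(x) = 2 + x*(1 + x)
(D/b(E(2), 6))/K(-13) = (874/(-17))/(2 - 13 + (-13)**2) = (874*(-1/17))/(2 - 13 + 169) = -874/17/158 = -874/17*1/158 = -437/1343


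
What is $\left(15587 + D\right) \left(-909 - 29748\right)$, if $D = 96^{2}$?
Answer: $-760385571$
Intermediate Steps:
$D = 9216$
$\left(15587 + D\right) \left(-909 - 29748\right) = \left(15587 + 9216\right) \left(-909 - 29748\right) = 24803 \left(-909 - 29748\right) = 24803 \left(-30657\right) = -760385571$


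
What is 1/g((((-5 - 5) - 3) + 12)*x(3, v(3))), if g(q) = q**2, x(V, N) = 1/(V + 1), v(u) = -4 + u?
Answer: 16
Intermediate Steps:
x(V, N) = 1/(1 + V)
1/g((((-5 - 5) - 3) + 12)*x(3, v(3))) = 1/(((((-5 - 5) - 3) + 12)/(1 + 3))**2) = 1/((((-10 - 3) + 12)/4)**2) = 1/(((-13 + 12)*(1/4))**2) = 1/((-1*1/4)**2) = 1/((-1/4)**2) = 1/(1/16) = 16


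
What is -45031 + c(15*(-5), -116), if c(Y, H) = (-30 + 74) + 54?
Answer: -44933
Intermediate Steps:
c(Y, H) = 98 (c(Y, H) = 44 + 54 = 98)
-45031 + c(15*(-5), -116) = -45031 + 98 = -44933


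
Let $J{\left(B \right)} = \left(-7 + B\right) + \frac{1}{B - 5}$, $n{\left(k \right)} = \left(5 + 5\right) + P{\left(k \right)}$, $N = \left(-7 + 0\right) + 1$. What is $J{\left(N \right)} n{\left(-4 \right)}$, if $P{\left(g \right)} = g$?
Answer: $- \frac{864}{11} \approx -78.545$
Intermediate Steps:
$N = -6$ ($N = -7 + 1 = -6$)
$n{\left(k \right)} = 10 + k$ ($n{\left(k \right)} = \left(5 + 5\right) + k = 10 + k$)
$J{\left(B \right)} = -7 + B + \frac{1}{-5 + B}$ ($J{\left(B \right)} = \left(-7 + B\right) + \frac{1}{-5 + B} = -7 + B + \frac{1}{-5 + B}$)
$J{\left(N \right)} n{\left(-4 \right)} = \frac{36 + \left(-6\right)^{2} - -72}{-5 - 6} \left(10 - 4\right) = \frac{36 + 36 + 72}{-11} \cdot 6 = \left(- \frac{1}{11}\right) 144 \cdot 6 = \left(- \frac{144}{11}\right) 6 = - \frac{864}{11}$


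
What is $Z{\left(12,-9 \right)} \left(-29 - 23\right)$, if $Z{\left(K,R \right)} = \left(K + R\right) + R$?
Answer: $312$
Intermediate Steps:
$Z{\left(K,R \right)} = K + 2 R$
$Z{\left(12,-9 \right)} \left(-29 - 23\right) = \left(12 + 2 \left(-9\right)\right) \left(-29 - 23\right) = \left(12 - 18\right) \left(-52\right) = \left(-6\right) \left(-52\right) = 312$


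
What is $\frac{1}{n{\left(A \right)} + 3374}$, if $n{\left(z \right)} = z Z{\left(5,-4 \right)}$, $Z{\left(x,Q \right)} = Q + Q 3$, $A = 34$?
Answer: $\frac{1}{2830} \approx 0.00035336$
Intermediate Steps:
$Z{\left(x,Q \right)} = 4 Q$ ($Z{\left(x,Q \right)} = Q + 3 Q = 4 Q$)
$n{\left(z \right)} = - 16 z$ ($n{\left(z \right)} = z 4 \left(-4\right) = z \left(-16\right) = - 16 z$)
$\frac{1}{n{\left(A \right)} + 3374} = \frac{1}{\left(-16\right) 34 + 3374} = \frac{1}{-544 + 3374} = \frac{1}{2830}$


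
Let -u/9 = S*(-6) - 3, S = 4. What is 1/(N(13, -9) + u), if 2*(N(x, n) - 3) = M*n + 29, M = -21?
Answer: 1/355 ≈ 0.0028169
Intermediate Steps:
N(x, n) = 35/2 - 21*n/2 (N(x, n) = 3 + (-21*n + 29)/2 = 3 + (29 - 21*n)/2 = 3 + (29/2 - 21*n/2) = 35/2 - 21*n/2)
u = 243 (u = -9*(4*(-6) - 3) = -9*(-24 - 3) = -9*(-27) = 243)
1/(N(13, -9) + u) = 1/((35/2 - 21/2*(-9)) + 243) = 1/((35/2 + 189/2) + 243) = 1/(112 + 243) = 1/355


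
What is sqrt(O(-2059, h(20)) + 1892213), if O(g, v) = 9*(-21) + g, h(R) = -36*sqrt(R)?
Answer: sqrt(1889965) ≈ 1374.8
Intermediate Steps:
O(g, v) = -189 + g
sqrt(O(-2059, h(20)) + 1892213) = sqrt((-189 - 2059) + 1892213) = sqrt(-2248 + 1892213) = sqrt(1889965)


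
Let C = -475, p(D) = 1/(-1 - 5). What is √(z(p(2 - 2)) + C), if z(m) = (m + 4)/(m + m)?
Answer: I*√1946/2 ≈ 22.057*I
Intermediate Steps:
p(D) = -⅙ (p(D) = 1/(-6) = -⅙)
z(m) = (4 + m)/(2*m) (z(m) = (4 + m)/((2*m)) = (4 + m)*(1/(2*m)) = (4 + m)/(2*m))
√(z(p(2 - 2)) + C) = √((4 - ⅙)/(2*(-⅙)) - 475) = √((½)*(-6)*(23/6) - 475) = √(-23/2 - 475) = √(-973/2) = I*√1946/2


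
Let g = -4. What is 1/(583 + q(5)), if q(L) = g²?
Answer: 1/599 ≈ 0.0016694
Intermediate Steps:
q(L) = 16 (q(L) = (-4)² = 16)
1/(583 + q(5)) = 1/(583 + 16) = 1/599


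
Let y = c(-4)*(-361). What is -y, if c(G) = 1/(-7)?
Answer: -361/7 ≈ -51.571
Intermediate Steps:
c(G) = -⅐
y = 361/7 (y = -⅐*(-361) = 361/7 ≈ 51.571)
-y = -1*361/7 = -361/7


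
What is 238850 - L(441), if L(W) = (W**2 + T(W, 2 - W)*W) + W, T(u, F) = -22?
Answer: 53630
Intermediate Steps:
L(W) = W**2 - 21*W (L(W) = (W**2 - 22*W) + W = W**2 - 21*W)
238850 - L(441) = 238850 - 441*(-21 + 441) = 238850 - 441*420 = 238850 - 1*185220 = 238850 - 185220 = 53630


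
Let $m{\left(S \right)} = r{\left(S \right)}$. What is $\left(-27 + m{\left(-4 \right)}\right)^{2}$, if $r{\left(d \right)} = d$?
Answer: $961$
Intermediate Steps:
$m{\left(S \right)} = S$
$\left(-27 + m{\left(-4 \right)}\right)^{2} = \left(-27 - 4\right)^{2} = \left(-31\right)^{2} = 961$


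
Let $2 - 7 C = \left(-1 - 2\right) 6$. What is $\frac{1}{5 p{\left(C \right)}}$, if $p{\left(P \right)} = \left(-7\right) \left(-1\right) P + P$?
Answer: $\frac{7}{800} \approx 0.00875$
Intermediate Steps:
$C = \frac{20}{7}$ ($C = \frac{2}{7} - \frac{\left(-1 - 2\right) 6}{7} = \frac{2}{7} - \frac{\left(-3\right) 6}{7} = \frac{2}{7} - - \frac{18}{7} = \frac{2}{7} + \frac{18}{7} = \frac{20}{7} \approx 2.8571$)
$p{\left(P \right)} = 8 P$ ($p{\left(P \right)} = 7 P + P = 8 P$)
$\frac{1}{5 p{\left(C \right)}} = \frac{1}{5 \cdot 8 \cdot \frac{20}{7}} = \frac{1}{5 \cdot \frac{160}{7}} = \frac{1}{\frac{800}{7}} = \frac{7}{800}$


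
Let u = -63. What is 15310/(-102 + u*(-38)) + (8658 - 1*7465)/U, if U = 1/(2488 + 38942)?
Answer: 56642192195/1146 ≈ 4.9426e+7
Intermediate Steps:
U = 1/41430 ≈ 2.4137e-5
15310/(-102 + u*(-38)) + (8658 - 1*7465)/U = 15310/(-102 - 63*(-38)) + (8658 - 1*7465)/(1/41430) = 15310/(-102 + 2394) + (8658 - 7465)*41430 = 15310/2292 + 1193*41430 = 15310*(1/2292) + 49425990 = 7655/1146 + 49425990 = 56642192195/1146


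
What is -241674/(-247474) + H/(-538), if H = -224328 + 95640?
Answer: 7994238681/33285253 ≈ 240.17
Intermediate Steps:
H = -128688
-241674/(-247474) + H/(-538) = -241674/(-247474) - 128688/(-538) = -241674*(-1/247474) - 128688*(-1/538) = 120837/123737 + 64344/269 = 7994238681/33285253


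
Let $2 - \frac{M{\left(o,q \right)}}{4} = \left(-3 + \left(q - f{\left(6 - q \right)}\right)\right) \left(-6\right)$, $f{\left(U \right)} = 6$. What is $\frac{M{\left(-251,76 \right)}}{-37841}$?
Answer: $- \frac{1616}{37841} \approx -0.042705$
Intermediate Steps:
$M{\left(o,q \right)} = -208 + 24 q$ ($M{\left(o,q \right)} = 8 - 4 \left(-3 + \left(q - 6\right)\right) \left(-6\right) = 8 - 4 \left(-3 + \left(-6 + q\right)\right) \left(-6\right) = 8 - 4 \left(-9 + q\right) \left(-6\right) = 8 - 4 \left(54 - 6 q\right) = 8 + \left(-216 + 24 q\right) = -208 + 24 q$)
$\frac{M{\left(-251,76 \right)}}{-37841} = \frac{-208 + 24 \cdot 76}{-37841} = \left(-208 + 1824\right) \left(- \frac{1}{37841}\right) = 1616 \left(- \frac{1}{37841}\right) = - \frac{1616}{37841}$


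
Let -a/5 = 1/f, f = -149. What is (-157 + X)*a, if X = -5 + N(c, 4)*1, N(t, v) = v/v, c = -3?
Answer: -805/149 ≈ -5.4027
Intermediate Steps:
N(t, v) = 1
a = 5/149 (a = -5/(-149) = -5*(-1/149) = 5/149 ≈ 0.033557)
X = -4 (X = -5 + 1*1 = -5 + 1 = -4)
(-157 + X)*a = (-157 - 4)*(5/149) = -161*5/149 = -805/149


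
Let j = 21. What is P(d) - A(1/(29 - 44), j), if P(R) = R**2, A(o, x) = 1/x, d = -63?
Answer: 83348/21 ≈ 3969.0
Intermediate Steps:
P(d) - A(1/(29 - 44), j) = (-63)**2 - 1/21 = 3969 - 1*1/21 = 3969 - 1/21 = 83348/21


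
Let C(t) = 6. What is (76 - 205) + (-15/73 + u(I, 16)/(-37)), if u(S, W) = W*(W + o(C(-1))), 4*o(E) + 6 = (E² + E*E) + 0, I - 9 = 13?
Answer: -386944/2701 ≈ -143.26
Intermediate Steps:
I = 22 (I = 9 + 13 = 22)
o(E) = -3/2 + E²/2 (o(E) = -3/2 + ((E² + E*E) + 0)/4 = -3/2 + ((E² + E²) + 0)/4 = -3/2 + (2*E² + 0)/4 = -3/2 + (2*E²)/4 = -3/2 + E²/2)
u(S, W) = W*(33/2 + W) (u(S, W) = W*(W + (-3/2 + (½)*6²)) = W*(W + (-3/2 + (½)*36)) = W*(W + (-3/2 + 18)) = W*(W + 33/2) = W*(33/2 + W))
(76 - 205) + (-15/73 + u(I, 16)/(-37)) = (76 - 205) + (-15/73 + ((½)*16*(33 + 2*16))/(-37)) = -129 + (-15*1/73 + ((½)*16*(33 + 32))*(-1/37)) = -129 + (-15/73 + ((½)*16*65)*(-1/37)) = -129 + (-15/73 + 520*(-1/37)) = -129 + (-15/73 - 520/37) = -129 - 38515/2701 = -386944/2701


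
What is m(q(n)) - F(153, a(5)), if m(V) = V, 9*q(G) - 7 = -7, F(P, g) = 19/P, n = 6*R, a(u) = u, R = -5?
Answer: -19/153 ≈ -0.12418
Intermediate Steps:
n = -30 (n = 6*(-5) = -30)
q(G) = 0 (q(G) = 7/9 + (⅑)*(-7) = 7/9 - 7/9 = 0)
m(q(n)) - F(153, a(5)) = 0 - 19/153 = -19/153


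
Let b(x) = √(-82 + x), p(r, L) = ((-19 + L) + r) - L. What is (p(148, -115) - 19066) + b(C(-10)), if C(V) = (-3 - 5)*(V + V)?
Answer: -18937 + √78 ≈ -18928.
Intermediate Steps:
p(r, L) = -19 + r (p(r, L) = (-19 + L + r) - L = -19 + r)
C(V) = -16*V
(p(148, -115) - 19066) + b(C(-10)) = ((-19 + 148) - 19066) + √(-82 - 16*(-10)) = (129 - 19066) + √(-82 + 160) = -18937 + √78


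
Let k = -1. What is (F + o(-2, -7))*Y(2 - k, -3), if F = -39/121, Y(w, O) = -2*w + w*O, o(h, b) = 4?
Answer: -6675/121 ≈ -55.165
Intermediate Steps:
Y(w, O) = -2*w + O*w
F = -39/121 (F = -39*1/121 = -39/121 ≈ -0.32231)
(F + o(-2, -7))*Y(2 - k, -3) = (-39/121 + 4)*((2 - 1*(-1))*(-2 - 3)) = 445*((2 + 1)*(-5))/121 = 445*(3*(-5))/121 = (445/121)*(-15) = -6675/121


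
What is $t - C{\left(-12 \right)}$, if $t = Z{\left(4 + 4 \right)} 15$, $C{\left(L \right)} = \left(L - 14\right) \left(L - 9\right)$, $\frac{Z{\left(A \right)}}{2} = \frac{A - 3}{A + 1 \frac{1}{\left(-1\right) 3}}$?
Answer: $- \frac{12108}{23} \approx -526.43$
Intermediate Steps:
$Z{\left(A \right)} = \frac{2 \left(-3 + A\right)}{- \frac{1}{3} + A}$ ($Z{\left(A \right)} = 2 \frac{A - 3}{A + 1 \frac{1}{\left(-1\right) 3}} = 2 \frac{-3 + A}{A + 1 \frac{1}{-3}} = 2 \frac{-3 + A}{A + 1 \left(- \frac{1}{3}\right)} = 2 \frac{-3 + A}{A - \frac{1}{3}} = 2 \frac{-3 + A}{- \frac{1}{3} + A} = \frac{2 \left(-3 + A\right)}{- \frac{1}{3} + A}$)
$C{\left(L \right)} = \left(-14 + L\right) \left(-9 + L\right)$
$t = \frac{450}{23}$ ($t = \frac{6 \left(-3 + \left(4 + 4\right)\right)}{-1 + 3 \left(4 + 4\right)} 15 = \frac{6 \left(-3 + 8\right)}{-1 + 3 \cdot 8} \cdot 15 = 6 \frac{1}{-1 + 24} \cdot 5 \cdot 15 = 6 \cdot \frac{1}{23} \cdot 5 \cdot 15 = \frac{30}{23} \cdot 15 = \frac{450}{23} \approx 19.565$)
$t - C{\left(-12 \right)} = \frac{450}{23} - \left(126 + \left(-12\right)^{2} - -276\right) = \frac{450}{23} - \left(126 + 144 + 276\right) = \frac{450}{23} - 546 = - \frac{12108}{23}$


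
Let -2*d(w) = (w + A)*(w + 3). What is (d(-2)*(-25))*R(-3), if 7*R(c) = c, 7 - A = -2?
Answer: -75/2 ≈ -37.500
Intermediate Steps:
A = 9 (A = 7 - 1*(-2) = 7 + 2 = 9)
R(c) = c/7
d(w) = -(3 + w)*(9 + w)/2 (d(w) = -(w + 9)*(w + 3)/2 = -(9 + w)*(3 + w)/2 = -(3 + w)*(9 + w)/2)
(d(-2)*(-25))*R(-3) = ((-27/2 - 6*(-2) - ½*(-2)²)*(-25))*((⅐)*(-3)) = ((-27/2 + 12 - ½*4)*(-25))*(-3/7) = ((-27/2 + 12 - 2)*(-25))*(-3/7) = -7/2*(-25)*(-3/7) = (175/2)*(-3/7) = -75/2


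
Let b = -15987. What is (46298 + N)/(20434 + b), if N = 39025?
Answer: 85323/4447 ≈ 19.187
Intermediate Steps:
(46298 + N)/(20434 + b) = (46298 + 39025)/(20434 - 15987) = 85323/4447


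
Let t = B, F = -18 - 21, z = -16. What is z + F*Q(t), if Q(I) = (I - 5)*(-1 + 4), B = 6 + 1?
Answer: -250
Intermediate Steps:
F = -39
B = 7
t = 7
Q(I) = -15 + 3*I (Q(I) = (-5 + I)*3 = -15 + 3*I)
z + F*Q(t) = -16 - 39*(-15 + 3*7) = -16 - 39*(-15 + 21) = -16 - 39*6 = -16 - 234 = -250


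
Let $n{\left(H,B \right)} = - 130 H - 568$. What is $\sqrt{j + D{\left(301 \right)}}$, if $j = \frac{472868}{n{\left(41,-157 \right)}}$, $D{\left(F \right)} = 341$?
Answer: $\frac{5 \sqrt{90731883}}{2949} \approx 16.15$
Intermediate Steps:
$n{\left(H,B \right)} = -568 - 130 H$
$j = - \frac{236434}{2949}$ ($j = \frac{472868}{-568 - 5330} = \frac{472868}{-5898} = 472868 \left(- \frac{1}{5898}\right) = - \frac{236434}{2949} \approx -80.174$)
$\sqrt{j + D{\left(301 \right)}} = \sqrt{- \frac{236434}{2949} + 341} = \sqrt{\frac{769175}{2949}} = \frac{5 \sqrt{90731883}}{2949}$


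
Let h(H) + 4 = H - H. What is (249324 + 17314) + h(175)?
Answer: 266634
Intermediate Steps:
h(H) = -4 (h(H) = -4 + (H - H) = -4 + 0 = -4)
(249324 + 17314) + h(175) = (249324 + 17314) - 4 = 266638 - 4 = 266634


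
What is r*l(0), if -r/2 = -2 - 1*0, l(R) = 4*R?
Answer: 0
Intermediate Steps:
r = 4 (r = -2*(-2 - 1*0) = -2*(-2 + 0) = -2*(-2) = 4)
r*l(0) = 4*(4*0) = 4*0 = 0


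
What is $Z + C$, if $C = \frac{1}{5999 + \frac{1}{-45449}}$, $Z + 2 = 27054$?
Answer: $\frac{7375688620049}{272648550} \approx 27052.0$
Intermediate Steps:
$Z = 27052$ ($Z = -2 + 27054 = 27052$)
$C = \frac{45449}{272648550}$ ($C = \frac{1}{5999 - \frac{1}{45449}} = \frac{1}{\frac{272648550}{45449}} = \frac{45449}{272648550} \approx 0.00016669$)
$Z + C = 27052 + \frac{45449}{272648550} = \frac{7375688620049}{272648550}$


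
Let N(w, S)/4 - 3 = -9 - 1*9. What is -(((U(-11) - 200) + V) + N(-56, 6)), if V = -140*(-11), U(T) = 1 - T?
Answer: -1292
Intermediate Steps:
V = 1540
N(w, S) = -60 (N(w, S) = 12 + 4*(-9 - 1*9) = 12 + 4*(-9 - 9) = 12 + 4*(-18) = 12 - 72 = -60)
-(((U(-11) - 200) + V) + N(-56, 6)) = -((((1 - 1*(-11)) - 200) + 1540) - 60) = -((((1 + 11) - 200) + 1540) - 60) = -(((12 - 200) + 1540) - 60) = -((-188 + 1540) - 60) = -(1352 - 60) = -1*1292 = -1292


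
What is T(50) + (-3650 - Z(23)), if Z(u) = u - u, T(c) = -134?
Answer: -3784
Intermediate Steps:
Z(u) = 0
T(50) + (-3650 - Z(23)) = -134 + (-3650 - 1*0) = -134 + (-3650 + 0) = -134 - 3650 = -3784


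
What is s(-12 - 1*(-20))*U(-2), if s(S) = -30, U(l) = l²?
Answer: -120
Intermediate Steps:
s(-12 - 1*(-20))*U(-2) = -30*(-2)² = -30*4 = -120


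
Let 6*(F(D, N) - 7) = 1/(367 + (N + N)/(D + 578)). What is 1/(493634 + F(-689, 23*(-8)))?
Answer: 82210/40582226647 ≈ 2.0258e-6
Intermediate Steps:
F(D, N) = 7 + 1/(6*(367 + 2*N/(578 + D))) (F(D, N) = 7 + 1/(6*(367 + (N + N)/(D + 578))) = 7 + 1/(6*(367 + (2*N)/(578 + D))) = 7 + 1/(6*(367 + 2*N/(578 + D))))
1/(493634 + F(-689, 23*(-8))) = 1/(493634 + (8909870 + 84*(23*(-8)) + 15415*(-689))/(6*(212126 + 2*(23*(-8)) + 367*(-689)))) = 1/(493634 + (8909870 + 84*(-184) - 10620935)/(6*(212126 + 2*(-184) - 252863))) = 1/(493634 + (8909870 - 15456 - 10620935)/(6*(212126 - 368 - 252863))) = 1/(493634 + (⅙)*(-1726521)/(-41105)) = 1/(493634 + (⅙)*(-1/41105)*(-1726521)) = 1/(493634 + 575507/82210) = 1/(40582226647/82210) = 82210/40582226647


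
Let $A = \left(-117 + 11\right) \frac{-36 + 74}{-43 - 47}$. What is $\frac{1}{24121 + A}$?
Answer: $\frac{45}{1087459} \approx 4.1381 \cdot 10^{-5}$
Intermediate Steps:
$A = \frac{2014}{45}$ ($A = - 106 \frac{38}{-90} = - 106 \cdot 38 \left(- \frac{1}{90}\right) = \left(-106\right) \left(- \frac{19}{45}\right) = \frac{2014}{45} \approx 44.756$)
$\frac{1}{24121 + A} = \frac{1}{24121 + \frac{2014}{45}} = \frac{1}{\frac{1087459}{45}} = \frac{45}{1087459}$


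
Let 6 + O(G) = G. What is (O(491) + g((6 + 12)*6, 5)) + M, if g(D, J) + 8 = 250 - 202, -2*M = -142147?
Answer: 143197/2 ≈ 71599.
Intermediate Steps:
M = 142147/2 (M = -½*(-142147) = 142147/2 ≈ 71074.)
g(D, J) = 40 (g(D, J) = -8 + (250 - 202) = -8 + 48 = 40)
O(G) = -6 + G
(O(491) + g((6 + 12)*6, 5)) + M = ((-6 + 491) + 40) + 142147/2 = (485 + 40) + 142147/2 = 525 + 142147/2 = 143197/2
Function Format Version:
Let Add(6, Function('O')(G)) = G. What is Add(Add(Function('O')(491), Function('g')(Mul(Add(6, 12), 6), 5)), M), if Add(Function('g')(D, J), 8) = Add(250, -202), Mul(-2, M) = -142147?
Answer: Rational(143197, 2) ≈ 71599.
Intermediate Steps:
M = Rational(142147, 2) (M = Mul(Rational(-1, 2), -142147) = Rational(142147, 2) ≈ 71074.)
Function('g')(D, J) = 40 (Function('g')(D, J) = Add(-8, Add(250, -202)) = Add(-8, 48) = 40)
Function('O')(G) = Add(-6, G)
Add(Add(Function('O')(491), Function('g')(Mul(Add(6, 12), 6), 5)), M) = Add(Add(Add(-6, 491), 40), Rational(142147, 2)) = Add(Add(485, 40), Rational(142147, 2)) = Add(525, Rational(142147, 2)) = Rational(143197, 2)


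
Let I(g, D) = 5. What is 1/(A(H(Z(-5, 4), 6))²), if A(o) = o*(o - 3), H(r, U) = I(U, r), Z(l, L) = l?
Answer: 1/100 ≈ 0.010000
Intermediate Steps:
H(r, U) = 5
A(o) = o*(-3 + o)
1/(A(H(Z(-5, 4), 6))²) = 1/((5*(-3 + 5))²) = 1/((5*2)²) = 1/(10²) = 1/100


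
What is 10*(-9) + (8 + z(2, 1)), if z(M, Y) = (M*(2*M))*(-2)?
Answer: -98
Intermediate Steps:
z(M, Y) = -4*M**2 (z(M, Y) = (2*M**2)*(-2) = -4*M**2)
10*(-9) + (8 + z(2, 1)) = 10*(-9) + (8 - 4*2**2) = -90 + (8 - 4*4) = -90 + (8 - 16) = -90 - 8 = -98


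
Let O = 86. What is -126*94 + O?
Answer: -11758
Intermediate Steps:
-126*94 + O = -126*94 + 86 = -11844 + 86 = -11758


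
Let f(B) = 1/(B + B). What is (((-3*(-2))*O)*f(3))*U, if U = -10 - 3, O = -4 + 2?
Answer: 26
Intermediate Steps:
f(B) = 1/(2*B)
O = -2
U = -13
(((-3*(-2))*O)*f(3))*U = ((-3*(-2)*(-2))*((½)/3))*(-13) = ((6*(-2))*((½)*(⅓)))*(-13) = -12*⅙*(-13) = -2*(-13) = 26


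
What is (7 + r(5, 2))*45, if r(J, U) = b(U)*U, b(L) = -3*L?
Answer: -225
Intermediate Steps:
r(J, U) = -3*U**2 (r(J, U) = (-3*U)*U = -3*U**2)
(7 + r(5, 2))*45 = (7 - 3*2**2)*45 = (7 - 3*4)*45 = (7 - 12)*45 = -5*45 = -225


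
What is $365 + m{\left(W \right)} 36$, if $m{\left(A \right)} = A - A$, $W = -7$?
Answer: $365$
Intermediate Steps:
$m{\left(A \right)} = 0$
$365 + m{\left(W \right)} 36 = 365 + 0 \cdot 36 = 365 + 0 = 365$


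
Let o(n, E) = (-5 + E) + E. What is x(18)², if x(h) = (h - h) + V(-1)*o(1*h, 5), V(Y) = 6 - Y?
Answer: 1225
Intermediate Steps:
o(n, E) = -5 + 2*E
x(h) = 35 (x(h) = (h - h) + (6 - 1*(-1))*(-5 + 2*5) = 0 + (6 + 1)*(-5 + 10) = 0 + 7*5 = 0 + 35 = 35)
x(18)² = 35² = 1225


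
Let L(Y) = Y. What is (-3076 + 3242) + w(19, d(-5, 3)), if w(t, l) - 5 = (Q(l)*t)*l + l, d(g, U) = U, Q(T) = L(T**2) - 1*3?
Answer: 516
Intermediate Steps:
Q(T) = -3 + T**2 (Q(T) = T**2 - 1*3 = T**2 - 3 = -3 + T**2)
w(t, l) = 5 + l + l*t*(-3 + l**2) (w(t, l) = 5 + (((-3 + l**2)*t)*l + l) = 5 + ((t*(-3 + l**2))*l + l) = 5 + (l*t*(-3 + l**2) + l) = 5 + (l + l*t*(-3 + l**2)) = 5 + l + l*t*(-3 + l**2))
(-3076 + 3242) + w(19, d(-5, 3)) = (-3076 + 3242) + (5 + 3 + 3*19*(-3 + 3**2)) = 166 + (5 + 3 + 3*19*(-3 + 9)) = 166 + (5 + 3 + 3*19*6) = 166 + (5 + 3 + 342) = 166 + 350 = 516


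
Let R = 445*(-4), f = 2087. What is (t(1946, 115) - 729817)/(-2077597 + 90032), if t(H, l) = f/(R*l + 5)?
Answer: 149389892902/406844617675 ≈ 0.36719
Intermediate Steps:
R = -1780
t(H, l) = 2087/(5 - 1780*l) (t(H, l) = 2087/(-1780*l + 5) = 2087/(5 - 1780*l))
(t(1946, 115) - 729817)/(-2077597 + 90032) = (-2087/(-5 + 1780*115) - 729817)/(-2077597 + 90032) = (-2087/(-5 + 204700) - 729817)/(-1987565) = (-2087/204695 - 729817)*(-1/1987565) = -149389892902/204695*(-1/1987565) = 149389892902/406844617675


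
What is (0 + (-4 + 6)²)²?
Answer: 16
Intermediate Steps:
(0 + (-4 + 6)²)² = (0 + 2²)² = (0 + 4)² = 4² = 16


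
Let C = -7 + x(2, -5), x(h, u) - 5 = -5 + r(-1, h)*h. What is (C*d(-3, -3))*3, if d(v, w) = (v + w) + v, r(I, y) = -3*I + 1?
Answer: -27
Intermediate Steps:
r(I, y) = 1 - 3*I
x(h, u) = 4*h (x(h, u) = 5 + (-5 + (1 - 3*(-1))*h) = 5 + (-5 + (1 + 3)*h) = 5 + (-5 + 4*h) = 4*h)
d(v, w) = w + 2*v
C = 1 (C = -7 + 4*2 = -7 + 8 = 1)
(C*d(-3, -3))*3 = (1*(-3 + 2*(-3)))*3 = (1*(-3 - 6))*3 = (1*(-9))*3 = -9*3 = -27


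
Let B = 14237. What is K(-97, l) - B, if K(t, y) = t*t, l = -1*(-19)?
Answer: -4828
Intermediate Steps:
l = 19
K(t, y) = t²
K(-97, l) - B = (-97)² - 1*14237 = 9409 - 14237 = -4828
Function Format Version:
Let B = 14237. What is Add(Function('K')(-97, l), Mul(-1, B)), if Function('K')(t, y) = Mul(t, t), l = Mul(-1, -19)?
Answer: -4828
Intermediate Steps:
l = 19
Function('K')(t, y) = Pow(t, 2)
Add(Function('K')(-97, l), Mul(-1, B)) = Add(Pow(-97, 2), Mul(-1, 14237)) = Add(9409, -14237) = -4828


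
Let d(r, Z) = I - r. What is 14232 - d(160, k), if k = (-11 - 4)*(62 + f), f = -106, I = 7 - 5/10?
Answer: 28771/2 ≈ 14386.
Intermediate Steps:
I = 13/2 (I = 7 - 5/10 = 7 - 1*1/2 = 7 - 1/2 = 13/2 ≈ 6.5000)
k = 660 (k = (-11 - 4)*(62 - 106) = -15*(-44) = 660)
d(r, Z) = 13/2 - r
14232 - d(160, k) = 14232 - (13/2 - 1*160) = 14232 - (13/2 - 160) = 14232 - 1*(-307/2) = 14232 + 307/2 = 28771/2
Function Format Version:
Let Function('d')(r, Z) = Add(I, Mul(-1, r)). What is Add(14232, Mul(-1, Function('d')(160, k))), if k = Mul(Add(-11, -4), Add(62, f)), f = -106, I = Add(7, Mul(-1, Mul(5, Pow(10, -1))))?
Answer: Rational(28771, 2) ≈ 14386.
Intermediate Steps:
I = Rational(13, 2) (I = Add(7, Mul(-1, Mul(5, Rational(1, 10)))) = Add(7, Mul(-1, Rational(1, 2))) = Add(7, Rational(-1, 2)) = Rational(13, 2) ≈ 6.5000)
k = 660 (k = Mul(Add(-11, -4), Add(62, -106)) = Mul(-15, -44) = 660)
Function('d')(r, Z) = Add(Rational(13, 2), Mul(-1, r))
Add(14232, Mul(-1, Function('d')(160, k))) = Add(14232, Mul(-1, Add(Rational(13, 2), Mul(-1, 160)))) = Add(14232, Mul(-1, Add(Rational(13, 2), -160))) = Add(14232, Mul(-1, Rational(-307, 2))) = Add(14232, Rational(307, 2)) = Rational(28771, 2)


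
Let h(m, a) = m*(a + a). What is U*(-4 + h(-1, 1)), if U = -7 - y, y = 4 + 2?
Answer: 78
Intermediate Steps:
h(m, a) = 2*a*m (h(m, a) = m*(2*a) = 2*a*m)
y = 6
U = -13 (U = -7 - 1*6 = -7 - 6 = -13)
U*(-4 + h(-1, 1)) = -13*(-4 + 2*1*(-1)) = -13*(-4 - 2) = -13*(-6) = 78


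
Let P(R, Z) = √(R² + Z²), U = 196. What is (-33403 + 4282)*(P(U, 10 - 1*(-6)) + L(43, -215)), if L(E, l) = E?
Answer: -1252203 - 116484*√2417 ≈ -6.9789e+6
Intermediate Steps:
(-33403 + 4282)*(P(U, 10 - 1*(-6)) + L(43, -215)) = (-33403 + 4282)*(√(196² + (10 - 1*(-6))²) + 43) = -29121*(√(38416 + (10 + 6)²) + 43) = -29121*(√(38416 + 16²) + 43) = -29121*(√(38416 + 256) + 43) = -29121*(√38672 + 43) = -29121*(4*√2417 + 43) = -29121*(43 + 4*√2417) = -1252203 - 116484*√2417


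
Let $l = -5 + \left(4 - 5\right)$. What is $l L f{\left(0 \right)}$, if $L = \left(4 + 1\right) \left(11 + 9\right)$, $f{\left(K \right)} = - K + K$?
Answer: $0$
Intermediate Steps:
$f{\left(K \right)} = 0$
$l = -6$ ($l = -5 + \left(4 - 5\right) = -5 - 1 = -6$)
$L = 100$ ($L = 5 \cdot 20 = 100$)
$l L f{\left(0 \right)} = \left(-6\right) 100 \cdot 0 = \left(-600\right) 0 = 0$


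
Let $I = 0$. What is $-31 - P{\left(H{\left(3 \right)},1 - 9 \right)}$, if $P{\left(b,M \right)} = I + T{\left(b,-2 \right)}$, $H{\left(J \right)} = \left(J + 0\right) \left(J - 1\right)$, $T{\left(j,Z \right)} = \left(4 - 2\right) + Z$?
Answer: $-31$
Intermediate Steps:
$T{\left(j,Z \right)} = 2 + Z$
$H{\left(J \right)} = J \left(-1 + J\right)$
$P{\left(b,M \right)} = 0$ ($P{\left(b,M \right)} = 0 + \left(2 - 2\right) = 0 + 0 = 0$)
$-31 - P{\left(H{\left(3 \right)},1 - 9 \right)} = -31 - 0 = -31 + 0 = -31$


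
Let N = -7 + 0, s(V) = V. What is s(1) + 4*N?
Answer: -27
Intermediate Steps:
N = -7
s(1) + 4*N = 1 + 4*(-7) = 1 - 28 = -27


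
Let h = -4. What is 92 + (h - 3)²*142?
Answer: 7050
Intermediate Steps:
92 + (h - 3)²*142 = 92 + (-4 - 3)²*142 = 92 + (-7)²*142 = 92 + 49*142 = 92 + 6958 = 7050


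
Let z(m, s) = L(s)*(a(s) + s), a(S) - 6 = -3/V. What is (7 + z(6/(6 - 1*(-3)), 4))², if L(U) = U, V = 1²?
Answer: 1225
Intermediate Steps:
V = 1
a(S) = 3 (a(S) = 6 - 3/1 = 6 - 3*1 = 6 - 3 = 3)
z(m, s) = s*(3 + s)
(7 + z(6/(6 - 1*(-3)), 4))² = (7 + 4*(3 + 4))² = (7 + 4*7)² = (7 + 28)² = 35² = 1225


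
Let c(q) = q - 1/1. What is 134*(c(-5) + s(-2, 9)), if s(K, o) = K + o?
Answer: 134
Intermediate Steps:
c(q) = -1 + q (c(q) = q - 1*1 = q - 1 = -1 + q)
134*(c(-5) + s(-2, 9)) = 134*((-1 - 5) + (-2 + 9)) = 134*(-6 + 7) = 134*1 = 134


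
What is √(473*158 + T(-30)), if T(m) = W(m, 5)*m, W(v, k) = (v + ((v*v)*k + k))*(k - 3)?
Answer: I*√193766 ≈ 440.19*I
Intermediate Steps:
W(v, k) = (-3 + k)*(k + v + k*v²) (W(v, k) = (v + (v²*k + k))*(-3 + k) = (v + (k*v² + k))*(-3 + k) = (v + (k + k*v²))*(-3 + k) = (k + v + k*v²)*(-3 + k) = (-3 + k)*(k + v + k*v²))
T(m) = m*(10 + 2*m + 10*m²) (T(m) = (5² - 3*5 - 3*m + 5*m + 5²*m² - 3*5*m²)*m = (25 - 15 - 3*m + 5*m + 25*m² - 15*m²)*m = (10 + 2*m + 10*m²)*m = m*(10 + 2*m + 10*m²))
√(473*158 + T(-30)) = √(473*158 + 2*(-30)*(5 - 30 + 5*(-30)²)) = √(74734 + 2*(-30)*(5 - 30 + 5*900)) = √(74734 + 2*(-30)*(5 - 30 + 4500)) = √(74734 + 2*(-30)*4475) = √(74734 - 268500) = √(-193766) = I*√193766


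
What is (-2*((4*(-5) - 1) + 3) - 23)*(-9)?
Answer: -117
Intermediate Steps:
(-2*((4*(-5) - 1) + 3) - 23)*(-9) = (-2*((-20 - 1) + 3) - 23)*(-9) = (-2*(-21 + 3) - 23)*(-9) = (-2*(-18) - 23)*(-9) = (36 - 23)*(-9) = 13*(-9) = -117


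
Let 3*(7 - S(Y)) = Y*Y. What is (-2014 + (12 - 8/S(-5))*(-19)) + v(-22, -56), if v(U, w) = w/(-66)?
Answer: -77720/33 ≈ -2355.2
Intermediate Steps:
S(Y) = 7 - Y²/3 (S(Y) = 7 - Y*Y/3 = 7 - Y²/3)
v(U, w) = -w/66 (v(U, w) = w*(-1/66) = -w/66)
(-2014 + (12 - 8/S(-5))*(-19)) + v(-22, -56) = (-2014 + (12 - 8/(7 - ⅓*(-5)²))*(-19)) - 1/66*(-56) = (-2014 + (12 - 8/(7 - ⅓*25))*(-19)) + 28/33 = (-2014 + (12 - 8/(7 - 25/3))*(-19)) + 28/33 = (-2014 + (12 - 8/(-4/3))*(-19)) + 28/33 = (-2014 + (12 - 8*(-¾))*(-19)) + 28/33 = (-2014 + (12 + 6)*(-19)) + 28/33 = (-2014 + 18*(-19)) + 28/33 = (-2014 - 342) + 28/33 = -2356 + 28/33 = -77720/33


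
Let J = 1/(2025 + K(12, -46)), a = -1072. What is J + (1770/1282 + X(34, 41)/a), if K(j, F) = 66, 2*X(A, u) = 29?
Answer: 3930051745/2873669664 ≈ 1.3676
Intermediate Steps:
X(A, u) = 29/2 (X(A, u) = (½)*29 = 29/2)
J = 1/2091 (J = 1/(2025 + 66) = 1/2091 ≈ 0.00047824)
J + (1770/1282 + X(34, 41)/a) = 1/2091 + (1770/1282 + (29/2)/(-1072)) = 1/2091 + (1770*(1/1282) + (29/2)*(-1/1072)) = 1/2091 + (885/641 - 29/2144) = 1/2091 + 1878851/1374304 = 3930051745/2873669664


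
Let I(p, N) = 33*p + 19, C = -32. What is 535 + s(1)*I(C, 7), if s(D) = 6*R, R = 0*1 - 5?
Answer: 31645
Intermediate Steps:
I(p, N) = 19 + 33*p
R = -5 (R = 0 - 5 = -5)
s(D) = -30 (s(D) = 6*(-5) = -30)
535 + s(1)*I(C, 7) = 535 - 30*(19 + 33*(-32)) = 535 - 30*(19 - 1056) = 535 - 30*(-1037) = 535 + 31110 = 31645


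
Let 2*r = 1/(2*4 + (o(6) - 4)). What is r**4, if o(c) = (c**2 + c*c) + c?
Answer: 1/723394816 ≈ 1.3824e-9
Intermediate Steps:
o(c) = c + 2*c**2 (o(c) = (c**2 + c**2) + c = 2*c**2 + c = c + 2*c**2)
r = 1/164 (r = 1/(2*(2*4 + (6*(1 + 2*6) - 4))) = 1/(2*(8 + (6*(1 + 12) - 4))) = 1/(2*(8 + (6*13 - 4))) = 1/(2*(8 + (78 - 4))) = 1/(2*(8 + 74)) = (1/2)/82 = (1/2)*(1/82) = 1/164 ≈ 0.0060976)
r**4 = (1/164)**4 = 1/723394816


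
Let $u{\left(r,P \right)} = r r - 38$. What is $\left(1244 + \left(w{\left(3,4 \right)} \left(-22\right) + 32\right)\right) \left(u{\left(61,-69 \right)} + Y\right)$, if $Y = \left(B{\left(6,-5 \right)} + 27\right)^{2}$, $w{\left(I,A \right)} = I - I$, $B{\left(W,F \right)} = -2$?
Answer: $5497008$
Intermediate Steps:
$w{\left(I,A \right)} = 0$
$u{\left(r,P \right)} = -38 + r^{2}$ ($u{\left(r,P \right)} = r^{2} - 38 = -38 + r^{2}$)
$Y = 625$ ($Y = \left(-2 + 27\right)^{2} = 25^{2} = 625$)
$\left(1244 + \left(w{\left(3,4 \right)} \left(-22\right) + 32\right)\right) \left(u{\left(61,-69 \right)} + Y\right) = \left(1244 + \left(0 \left(-22\right) + 32\right)\right) \left(\left(-38 + 61^{2}\right) + 625\right) = \left(1244 + \left(0 + 32\right)\right) \left(\left(-38 + 3721\right) + 625\right) = \left(1244 + 32\right) \left(3683 + 625\right) = 1276 \cdot 4308 = 5497008$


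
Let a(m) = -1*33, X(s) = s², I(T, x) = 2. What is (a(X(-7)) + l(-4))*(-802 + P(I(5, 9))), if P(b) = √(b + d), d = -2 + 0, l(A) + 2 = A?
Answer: 31278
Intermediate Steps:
l(A) = -2 + A
d = -2
P(b) = √(-2 + b) (P(b) = √(b - 2) = √(-2 + b))
a(m) = -33
(a(X(-7)) + l(-4))*(-802 + P(I(5, 9))) = (-33 + (-2 - 4))*(-802 + √(-2 + 2)) = (-33 - 6)*(-802 + √0) = -39*(-802 + 0) = -39*(-802) = 31278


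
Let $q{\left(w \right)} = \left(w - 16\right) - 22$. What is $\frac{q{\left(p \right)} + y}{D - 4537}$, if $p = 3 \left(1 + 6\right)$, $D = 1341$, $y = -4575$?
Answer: $\frac{1148}{799} \approx 1.4368$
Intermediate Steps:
$p = 21$ ($p = 3 \cdot 7 = 21$)
$q{\left(w \right)} = -38 + w$ ($q{\left(w \right)} = \left(-16 + w\right) - 22 = -38 + w$)
$\frac{q{\left(p \right)} + y}{D - 4537} = \frac{\left(-38 + 21\right) - 4575}{1341 - 4537} = \frac{-17 - 4575}{-3196} = \left(-4592\right) \left(- \frac{1}{3196}\right) = \frac{1148}{799}$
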